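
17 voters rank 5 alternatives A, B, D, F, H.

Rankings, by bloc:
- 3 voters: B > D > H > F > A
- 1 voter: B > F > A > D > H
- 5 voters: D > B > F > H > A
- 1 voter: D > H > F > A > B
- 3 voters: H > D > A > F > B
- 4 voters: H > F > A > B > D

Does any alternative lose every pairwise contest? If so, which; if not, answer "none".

Head-to-head results (17 voters):
A vs B: B wins 9–8.
A–D: D 12–5.
A vs F: 3 for A, 14 for F — F by 14–3.
A vs H: H wins 16–1.
B vs D: D, 9–8.
B vs F: B preferred on 3+1+5 = 9 ballots; B wins 9–8.
B vs H: B preferred on 3+1+5 = 9 ballots; B wins 9–8.
D vs F: 12 to 5, D.
D vs H: D is ranked higher on 3+1+5+1 = 10 ballots, H on 7. D wins 10–7.
F vs H: H wins 11–6.
Only A has no wins; A is the Condorcet loser.

A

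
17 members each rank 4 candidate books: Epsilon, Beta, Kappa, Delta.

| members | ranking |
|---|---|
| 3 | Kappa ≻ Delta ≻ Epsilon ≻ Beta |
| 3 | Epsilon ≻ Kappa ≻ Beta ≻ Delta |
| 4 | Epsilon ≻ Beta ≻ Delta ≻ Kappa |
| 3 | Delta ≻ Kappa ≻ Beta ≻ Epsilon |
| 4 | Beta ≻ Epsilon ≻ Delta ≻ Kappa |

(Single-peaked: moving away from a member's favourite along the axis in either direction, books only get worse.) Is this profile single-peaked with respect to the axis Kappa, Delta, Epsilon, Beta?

Axis positions: Kappa=1, Delta=2, Epsilon=3, Beta=4.
Cluster 1 (peak Kappa at position 1): ranking walks positions 1-2-3-4, expanding outward from the peak — single-peaked.
Cluster 2: ranking walks positions 3-1-4-2; Kappa is ranked above Delta even though Delta lies between Kappa and the peak Epsilon on the axis — preferences dip and rise again. Not single-peaked.
Cluster 3 (peak Epsilon at position 3): ranking walks positions 3-4-2-1, expanding outward from the peak — single-peaked.
Cluster 4: ranking walks positions 2-1-4-3; Beta is ranked above Epsilon even though Epsilon lies between Beta and the peak Delta on the axis — preferences dip and rise again. Not single-peaked.
Cluster 5 (peak Beta at position 4): ranking walks positions 4-3-2-1, expanding outward from the peak — single-peaked.
Cluster 2 violates single-peakedness, so the profile is not single-peaked on this axis.

no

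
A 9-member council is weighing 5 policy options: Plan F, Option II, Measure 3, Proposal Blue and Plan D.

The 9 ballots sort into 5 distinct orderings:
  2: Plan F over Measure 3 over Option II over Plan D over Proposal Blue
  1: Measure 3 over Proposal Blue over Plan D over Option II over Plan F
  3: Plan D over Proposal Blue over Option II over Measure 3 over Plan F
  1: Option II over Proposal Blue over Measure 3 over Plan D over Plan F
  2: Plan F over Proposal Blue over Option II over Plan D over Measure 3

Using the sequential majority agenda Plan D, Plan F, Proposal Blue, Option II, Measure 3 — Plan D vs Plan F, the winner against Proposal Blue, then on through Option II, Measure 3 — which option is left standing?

Option II

Round 1: Plan D vs Plan F — 5–4, Plan D advances.
Round 2: Plan D vs Proposal Blue — 5–4, Plan D advances.
Round 3: Plan D vs Option II — 4–5, Option II advances.
Round 4: Option II vs Measure 3 — 6–3, Option II advances.
Option II survives the agenda.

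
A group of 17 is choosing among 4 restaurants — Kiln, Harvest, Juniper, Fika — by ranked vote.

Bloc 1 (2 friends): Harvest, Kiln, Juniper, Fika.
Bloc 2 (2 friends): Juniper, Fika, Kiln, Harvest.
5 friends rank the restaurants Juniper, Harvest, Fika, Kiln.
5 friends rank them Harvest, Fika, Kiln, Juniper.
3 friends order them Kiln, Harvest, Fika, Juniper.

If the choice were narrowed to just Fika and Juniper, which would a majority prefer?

Juniper

Ballots ranking Fika above Juniper: 5 + 3 = 8.
Ballots ranking Juniper above Fika: 17 − 8 = 9.
Juniper wins the head-to-head 9–8.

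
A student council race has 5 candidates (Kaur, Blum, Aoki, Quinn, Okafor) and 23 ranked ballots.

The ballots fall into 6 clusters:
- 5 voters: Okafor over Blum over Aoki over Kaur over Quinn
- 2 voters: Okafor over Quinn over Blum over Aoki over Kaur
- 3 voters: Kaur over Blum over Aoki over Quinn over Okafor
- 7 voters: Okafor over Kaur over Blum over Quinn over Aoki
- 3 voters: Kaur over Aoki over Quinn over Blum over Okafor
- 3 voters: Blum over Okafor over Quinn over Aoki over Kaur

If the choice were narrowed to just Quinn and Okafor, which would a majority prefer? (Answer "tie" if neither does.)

Ballots ranking Quinn above Okafor: 3 + 3 = 6.
Ballots ranking Okafor above Quinn: 23 − 6 = 17.
Okafor wins the head-to-head 17–6.

Okafor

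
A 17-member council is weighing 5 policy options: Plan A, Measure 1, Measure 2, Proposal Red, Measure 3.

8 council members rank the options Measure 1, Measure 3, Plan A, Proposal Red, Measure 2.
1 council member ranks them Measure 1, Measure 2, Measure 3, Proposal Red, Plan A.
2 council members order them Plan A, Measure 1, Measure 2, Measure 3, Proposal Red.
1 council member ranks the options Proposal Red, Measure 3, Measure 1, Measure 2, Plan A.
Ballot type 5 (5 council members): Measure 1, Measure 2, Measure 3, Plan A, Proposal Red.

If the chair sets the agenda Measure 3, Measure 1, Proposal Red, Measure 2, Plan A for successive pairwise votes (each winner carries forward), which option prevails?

Measure 1

Round 1: Measure 3 vs Measure 1 — 1–16, Measure 1 advances.
Round 2: Measure 1 vs Proposal Red — 16–1, Measure 1 advances.
Round 3: Measure 1 vs Measure 2 — 17–0, Measure 1 advances.
Round 4: Measure 1 vs Plan A — 15–2, Measure 1 advances.
Measure 1 survives the agenda.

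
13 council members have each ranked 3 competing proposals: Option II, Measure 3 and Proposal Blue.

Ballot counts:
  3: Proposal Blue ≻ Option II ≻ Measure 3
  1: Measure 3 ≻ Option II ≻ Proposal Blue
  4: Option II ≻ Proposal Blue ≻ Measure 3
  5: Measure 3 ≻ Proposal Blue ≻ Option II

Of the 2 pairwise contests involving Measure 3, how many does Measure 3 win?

Measure 3 against each rival (13 council members):
Measure 3 vs Option II: Option II wins 7–6.
Measure 3 vs Proposal Blue: Proposal Blue, 7–6.
Measure 3 beats no one; loses to Option II, Proposal Blue — 0 pairwise wins.

0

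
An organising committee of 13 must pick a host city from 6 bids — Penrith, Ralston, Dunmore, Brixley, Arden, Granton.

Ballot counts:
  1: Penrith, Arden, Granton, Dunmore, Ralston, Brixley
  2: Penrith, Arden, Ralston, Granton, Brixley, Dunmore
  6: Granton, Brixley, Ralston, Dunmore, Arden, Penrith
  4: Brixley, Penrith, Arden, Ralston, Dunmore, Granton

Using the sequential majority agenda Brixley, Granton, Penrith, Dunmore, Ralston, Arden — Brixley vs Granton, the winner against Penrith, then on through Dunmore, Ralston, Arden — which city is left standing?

Penrith

Round 1: Brixley vs Granton — 4–9, Granton advances.
Round 2: Granton vs Penrith — 6–7, Penrith advances.
Round 3: Penrith vs Dunmore — 7–6, Penrith advances.
Round 4: Penrith vs Ralston — 7–6, Penrith advances.
Round 5: Penrith vs Arden — 7–6, Penrith advances.
Penrith survives the agenda.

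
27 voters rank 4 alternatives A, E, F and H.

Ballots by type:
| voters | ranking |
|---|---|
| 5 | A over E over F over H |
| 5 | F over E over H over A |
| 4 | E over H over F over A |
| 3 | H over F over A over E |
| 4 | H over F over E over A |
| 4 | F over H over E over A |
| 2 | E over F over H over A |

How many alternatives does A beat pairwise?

A against each rival (27 voters):
A vs E: E wins 19–8.
A vs F: A is ranked higher on 5 ballots, F on 22. F wins 22–5.
A vs H: 5 for A, 22 for H — H by 22–5.
A beats no one; loses to E, F, H — 0 pairwise wins.

0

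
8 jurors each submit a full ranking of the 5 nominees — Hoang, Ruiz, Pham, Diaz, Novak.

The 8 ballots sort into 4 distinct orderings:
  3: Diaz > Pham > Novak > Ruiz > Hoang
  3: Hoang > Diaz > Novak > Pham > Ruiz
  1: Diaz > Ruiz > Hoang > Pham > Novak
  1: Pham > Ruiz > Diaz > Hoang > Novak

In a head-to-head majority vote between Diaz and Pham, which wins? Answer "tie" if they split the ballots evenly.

Diaz

Ballots ranking Diaz above Pham: 3 + 3 + 1 = 7.
Ballots ranking Pham above Diaz: 8 − 7 = 1.
Diaz wins the head-to-head 7–1.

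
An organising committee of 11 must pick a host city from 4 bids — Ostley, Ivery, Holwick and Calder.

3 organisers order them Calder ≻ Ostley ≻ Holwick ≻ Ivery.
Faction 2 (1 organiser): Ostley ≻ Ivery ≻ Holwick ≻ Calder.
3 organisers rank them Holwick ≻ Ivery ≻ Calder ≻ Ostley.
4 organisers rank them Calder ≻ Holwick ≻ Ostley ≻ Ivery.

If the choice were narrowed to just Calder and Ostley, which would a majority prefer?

Calder

Ballots ranking Calder above Ostley: 3 + 3 + 4 = 10.
Ballots ranking Ostley above Calder: 11 − 10 = 1.
Calder wins the head-to-head 10–1.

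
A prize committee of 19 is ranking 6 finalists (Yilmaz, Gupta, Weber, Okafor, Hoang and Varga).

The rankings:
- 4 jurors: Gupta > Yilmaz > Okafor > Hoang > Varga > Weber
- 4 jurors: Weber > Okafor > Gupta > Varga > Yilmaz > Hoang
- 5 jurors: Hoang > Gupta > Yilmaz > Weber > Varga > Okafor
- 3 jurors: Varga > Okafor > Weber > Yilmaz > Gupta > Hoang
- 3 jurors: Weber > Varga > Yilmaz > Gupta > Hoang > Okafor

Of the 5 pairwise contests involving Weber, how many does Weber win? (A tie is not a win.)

5

Weber against each rival (19 jurors):
Weber–Yilmaz: Weber 10–9.
Weber vs Gupta: Weber, 10–9.
Weber vs Okafor: Weber wins 12–7.
Weber vs Hoang: 4+3+3 = 10 for Weber, 9 for Hoang — Weber by 10–9.
Weber vs Varga: Weber preferred on 4+5+3 = 12 ballots; Weber wins 12–7.
Weber beats Yilmaz, Gupta, Okafor, Hoang, Varga — 5 pairwise wins.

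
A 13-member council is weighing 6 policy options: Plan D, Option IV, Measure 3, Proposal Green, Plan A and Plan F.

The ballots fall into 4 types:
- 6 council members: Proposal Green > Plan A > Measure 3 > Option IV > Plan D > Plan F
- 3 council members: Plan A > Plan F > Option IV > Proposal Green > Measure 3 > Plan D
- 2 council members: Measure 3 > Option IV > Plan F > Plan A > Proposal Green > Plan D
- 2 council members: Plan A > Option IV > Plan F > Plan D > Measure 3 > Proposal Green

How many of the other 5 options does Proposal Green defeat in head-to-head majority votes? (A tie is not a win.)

Proposal Green against each rival (13 council members):
Proposal Green vs Plan D: 6+3+2 = 11 for Proposal Green, 2 for Plan D — Proposal Green by 11–2.
Proposal Green vs Option IV: 6 to 7, Option IV.
Proposal Green vs Measure 3: Proposal Green wins 9–4.
Proposal Green vs Plan A: Proposal Green is ranked higher on 6 ballots, Plan A on 7. Plan A wins 7–6.
Proposal Green vs Plan F: Proposal Green is ranked higher on 6 ballots, Plan F on 7. Plan F wins 7–6.
Proposal Green beats Plan D, Measure 3; loses to Option IV, Plan A, Plan F — 2 pairwise wins.

2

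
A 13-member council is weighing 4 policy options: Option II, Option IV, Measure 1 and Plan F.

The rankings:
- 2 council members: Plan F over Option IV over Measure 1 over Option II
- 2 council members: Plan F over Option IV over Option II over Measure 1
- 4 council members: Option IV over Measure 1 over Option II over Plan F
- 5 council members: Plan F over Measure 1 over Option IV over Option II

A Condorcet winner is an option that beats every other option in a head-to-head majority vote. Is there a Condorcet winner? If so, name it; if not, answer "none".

Pairwise majorities:
Option II vs Option IV: 0 for Option II, 13 for Option IV — Option IV by 13–0.
Option II vs Measure 1: Option II is ranked higher on 2 ballots, Measure 1 on 11. Measure 1 wins 11–2.
Option II vs Plan F: 4 to 9, Plan F.
Option IV vs Measure 1: Option IV preferred on 2+2+4 = 8 ballots; Option IV wins 8–5.
Option IV vs Plan F: 4 for Option IV, 9 for Plan F — Plan F by 9–4.
Measure 1 vs Plan F: Measure 1 is ranked higher on 4 ballots, Plan F on 9. Plan F wins 9–4.
Plan F beats each of Option II, Option IV, Measure 1 — Plan F is the Condorcet winner.

Plan F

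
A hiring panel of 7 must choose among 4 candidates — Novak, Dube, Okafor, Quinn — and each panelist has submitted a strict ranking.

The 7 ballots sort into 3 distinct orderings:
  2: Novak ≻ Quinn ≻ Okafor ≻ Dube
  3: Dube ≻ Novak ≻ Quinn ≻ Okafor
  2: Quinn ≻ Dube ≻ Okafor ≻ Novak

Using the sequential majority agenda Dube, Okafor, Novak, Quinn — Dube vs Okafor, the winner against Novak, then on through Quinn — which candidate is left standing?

Quinn

Round 1: Dube vs Okafor — 5–2, Dube advances.
Round 2: Dube vs Novak — 5–2, Dube advances.
Round 3: Dube vs Quinn — 3–4, Quinn advances.
The agenda winner is Quinn.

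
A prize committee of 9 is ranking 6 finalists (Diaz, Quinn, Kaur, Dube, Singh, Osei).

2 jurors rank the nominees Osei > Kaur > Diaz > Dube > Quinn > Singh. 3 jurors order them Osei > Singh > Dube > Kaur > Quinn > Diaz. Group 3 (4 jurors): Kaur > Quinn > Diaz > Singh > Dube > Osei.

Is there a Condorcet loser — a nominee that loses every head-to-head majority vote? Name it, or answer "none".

Pairwise majorities:
Diaz vs Quinn: Quinn wins 7–2.
Diaz vs Kaur: Kaur, 9–0.
Diaz vs Dube: Diaz, 6–3.
Diaz–Singh: Diaz 6–3.
Diaz vs Osei: Diaz preferred on 4 ballots; Osei wins 5–4.
Quinn vs Kaur: Quinn preferred on 0 ballots; Kaur wins 9–0.
Quinn vs Dube: Quinn is ranked higher on 4 ballots, Dube on 5. Dube wins 5–4.
Quinn vs Singh: Quinn, 6–3.
Quinn–Osei: Osei 5–4.
Kaur vs Dube: 2+4 = 6 for Kaur, 3 for Dube — Kaur by 6–3.
Kaur vs Singh: Kaur is ranked higher on 2+4 = 6 ballots, Singh on 3. Kaur wins 6–3.
Kaur vs Osei: Osei wins 5–4.
Dube–Singh: Singh 7–2.
Dube vs Osei: 4 for Dube, 5 for Osei — Osei by 5–4.
Singh vs Osei: 4 for Singh, 5 for Osei — Osei by 5–4.
Every nominee wins at least one matchup (Diaz beats Dube; Quinn beats Diaz; Kaur beats Diaz; Dube beats Quinn; Singh beats Dube; Osei beats Diaz), so there is no Condorcet loser.

none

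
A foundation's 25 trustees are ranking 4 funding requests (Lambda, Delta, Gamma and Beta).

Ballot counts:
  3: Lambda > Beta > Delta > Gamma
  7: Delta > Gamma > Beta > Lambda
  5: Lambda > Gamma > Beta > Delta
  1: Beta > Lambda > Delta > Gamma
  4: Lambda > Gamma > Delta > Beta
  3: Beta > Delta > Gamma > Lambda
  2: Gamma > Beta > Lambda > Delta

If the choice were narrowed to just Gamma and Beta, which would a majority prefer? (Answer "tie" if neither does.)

Gamma

Ballots ranking Gamma above Beta: 7 + 5 + 4 + 2 = 18.
Ballots ranking Beta above Gamma: 25 − 18 = 7.
Gamma wins the head-to-head 18–7.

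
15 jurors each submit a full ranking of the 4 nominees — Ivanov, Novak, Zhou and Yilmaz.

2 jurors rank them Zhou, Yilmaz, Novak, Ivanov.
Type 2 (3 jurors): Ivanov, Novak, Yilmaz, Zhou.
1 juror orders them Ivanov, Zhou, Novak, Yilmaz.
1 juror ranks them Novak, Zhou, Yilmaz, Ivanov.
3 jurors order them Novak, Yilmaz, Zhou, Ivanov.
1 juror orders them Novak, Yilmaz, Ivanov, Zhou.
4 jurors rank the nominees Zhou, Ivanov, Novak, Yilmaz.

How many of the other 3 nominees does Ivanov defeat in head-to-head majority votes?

2

Ivanov against each rival (15 jurors):
Ivanov vs Novak: 8 to 7, Ivanov.
Ivanov vs Zhou: Zhou wins 10–5.
Ivanov–Yilmaz: Ivanov 8–7.
Ivanov beats Novak, Yilmaz; loses to Zhou — 2 pairwise wins.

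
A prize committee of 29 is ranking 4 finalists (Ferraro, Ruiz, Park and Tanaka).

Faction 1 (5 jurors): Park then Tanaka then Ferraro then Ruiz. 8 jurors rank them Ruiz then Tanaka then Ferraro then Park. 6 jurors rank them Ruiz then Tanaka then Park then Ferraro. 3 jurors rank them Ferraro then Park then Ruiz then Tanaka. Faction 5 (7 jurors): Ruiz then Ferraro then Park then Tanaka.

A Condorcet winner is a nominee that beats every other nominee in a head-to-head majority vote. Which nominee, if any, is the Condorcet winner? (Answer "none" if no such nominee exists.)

Ruiz

Check each pair by majority over 29 ballots:
Ferraro vs Ruiz: 8 to 21, Ruiz.
Ferraro vs Park: 18 to 11, Ferraro.
Ferraro–Tanaka: Tanaka 19–10.
Ruiz vs Park: 21 to 8, Ruiz.
Ruiz vs Tanaka: Ruiz, 24–5.
Park vs Tanaka: 15 to 14, Park.
Ruiz defeats every rival head-to-head and is the Condorcet winner.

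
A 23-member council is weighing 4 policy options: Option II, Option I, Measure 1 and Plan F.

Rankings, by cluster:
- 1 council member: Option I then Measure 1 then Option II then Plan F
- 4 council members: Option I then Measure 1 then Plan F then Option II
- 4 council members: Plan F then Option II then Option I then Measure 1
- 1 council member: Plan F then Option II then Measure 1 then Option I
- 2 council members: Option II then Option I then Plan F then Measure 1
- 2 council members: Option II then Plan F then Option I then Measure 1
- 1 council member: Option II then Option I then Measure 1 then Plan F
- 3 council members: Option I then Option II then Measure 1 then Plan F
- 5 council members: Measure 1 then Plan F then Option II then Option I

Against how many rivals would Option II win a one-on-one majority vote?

Option II against each rival (23 council members):
Option II vs Option I: 15 to 8, Option II.
Option II vs Measure 1: Option II is ranked higher on 4+1+2+2+1+3 = 13 ballots, Measure 1 on 10. Option II wins 13–10.
Option II vs Plan F: Option II is ranked higher on 1+2+2+1+3 = 9 ballots, Plan F on 14. Plan F wins 14–9.
Option II beats Option I, Measure 1; loses to Plan F — 2 pairwise wins.

2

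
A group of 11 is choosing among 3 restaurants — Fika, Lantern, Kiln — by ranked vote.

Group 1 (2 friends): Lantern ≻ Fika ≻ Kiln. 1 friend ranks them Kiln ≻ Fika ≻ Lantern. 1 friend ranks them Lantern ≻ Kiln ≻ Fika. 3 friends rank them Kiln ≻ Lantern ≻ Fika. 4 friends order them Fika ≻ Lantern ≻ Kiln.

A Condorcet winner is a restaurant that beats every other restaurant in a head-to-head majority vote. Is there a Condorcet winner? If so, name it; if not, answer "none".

Lantern

Check each pair by majority over 11 ballots:
Fika vs Lantern: Lantern, 6–5.
Fika vs Kiln: Fika wins 6–5.
Lantern vs Kiln: Lantern, 7–4.
Only Lantern has no losses; Lantern is the Condorcet winner.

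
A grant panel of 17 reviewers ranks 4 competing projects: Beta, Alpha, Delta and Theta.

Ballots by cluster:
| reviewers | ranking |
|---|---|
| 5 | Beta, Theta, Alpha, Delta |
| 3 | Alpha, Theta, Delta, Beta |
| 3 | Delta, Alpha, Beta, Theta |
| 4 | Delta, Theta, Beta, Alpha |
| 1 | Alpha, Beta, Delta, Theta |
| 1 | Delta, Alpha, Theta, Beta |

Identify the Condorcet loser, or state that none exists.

none

Head-to-head results (17 reviewers):
Beta vs Alpha: Beta wins 9–8.
Beta–Delta: Delta 11–6.
Beta vs Theta: Beta, 9–8.
Alpha vs Delta: 5+3+1 = 9 for Alpha, 8 for Delta — Alpha by 9–8.
Alpha–Theta: Theta 9–8.
Delta–Theta: Delta 9–8.
Every project wins at least one matchup (Beta beats Alpha; Alpha beats Delta; Delta beats Beta; Theta beats Alpha), so there is no Condorcet loser.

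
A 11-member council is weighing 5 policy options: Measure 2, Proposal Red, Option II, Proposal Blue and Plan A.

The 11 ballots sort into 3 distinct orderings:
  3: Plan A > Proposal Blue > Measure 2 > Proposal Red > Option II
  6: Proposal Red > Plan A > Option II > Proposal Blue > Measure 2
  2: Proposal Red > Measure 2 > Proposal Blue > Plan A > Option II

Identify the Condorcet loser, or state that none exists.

Pairwise majorities:
Measure 2–Proposal Red: Proposal Red 8–3.
Measure 2 vs Option II: Measure 2 is ranked higher on 3+2 = 5 ballots, Option II on 6. Option II wins 6–5.
Measure 2–Proposal Blue: Proposal Blue 9–2.
Measure 2 vs Plan A: Measure 2 preferred on 2 ballots; Plan A wins 9–2.
Proposal Red vs Option II: Proposal Red, 11–0.
Proposal Red vs Proposal Blue: Proposal Red wins 8–3.
Proposal Red–Plan A: Proposal Red 8–3.
Option II vs Proposal Blue: Option II, 6–5.
Option II vs Plan A: 0 to 11, Plan A.
Proposal Blue vs Plan A: Proposal Blue preferred on 2 ballots; Plan A wins 9–2.
Measure 2 loses to every other option — it is the Condorcet loser.

Measure 2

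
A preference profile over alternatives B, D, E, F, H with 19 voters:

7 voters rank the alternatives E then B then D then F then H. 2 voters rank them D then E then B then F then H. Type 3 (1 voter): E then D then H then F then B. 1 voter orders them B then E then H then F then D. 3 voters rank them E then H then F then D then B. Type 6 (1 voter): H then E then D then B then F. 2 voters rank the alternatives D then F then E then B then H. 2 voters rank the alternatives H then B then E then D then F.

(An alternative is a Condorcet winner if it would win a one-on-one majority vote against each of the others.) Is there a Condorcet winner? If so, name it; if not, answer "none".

E

Pairwise majorities:
B vs D: B, 10–9.
B vs E: E wins 16–3.
B vs F: 7+2+1+1+2 = 13 for B, 6 for F — B by 13–6.
B vs H: 12 to 7, B.
D vs E: E, 15–4.
D vs F: D is ranked higher on 7+2+1+1+2+2 = 15 ballots, F on 4. D wins 15–4.
D vs H: D wins 12–7.
E vs F: E wins 17–2.
E vs H: 7+2+1+1+3+2 = 16 for E, 3 for H — E by 16–3.
F vs H: 11 to 8, F.
E defeats every rival head-to-head and is the Condorcet winner.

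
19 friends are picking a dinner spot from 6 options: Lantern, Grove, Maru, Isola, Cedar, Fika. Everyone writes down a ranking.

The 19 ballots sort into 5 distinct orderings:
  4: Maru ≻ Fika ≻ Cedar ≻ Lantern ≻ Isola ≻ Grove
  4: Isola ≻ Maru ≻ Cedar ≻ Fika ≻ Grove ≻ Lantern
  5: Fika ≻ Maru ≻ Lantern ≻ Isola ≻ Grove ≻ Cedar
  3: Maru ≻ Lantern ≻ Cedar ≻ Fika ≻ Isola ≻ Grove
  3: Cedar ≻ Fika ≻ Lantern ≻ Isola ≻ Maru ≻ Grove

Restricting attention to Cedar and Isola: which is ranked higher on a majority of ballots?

Ballots ranking Cedar above Isola: 4 + 3 + 3 = 10.
Ballots ranking Isola above Cedar: 19 − 10 = 9.
Cedar wins the head-to-head 10–9.

Cedar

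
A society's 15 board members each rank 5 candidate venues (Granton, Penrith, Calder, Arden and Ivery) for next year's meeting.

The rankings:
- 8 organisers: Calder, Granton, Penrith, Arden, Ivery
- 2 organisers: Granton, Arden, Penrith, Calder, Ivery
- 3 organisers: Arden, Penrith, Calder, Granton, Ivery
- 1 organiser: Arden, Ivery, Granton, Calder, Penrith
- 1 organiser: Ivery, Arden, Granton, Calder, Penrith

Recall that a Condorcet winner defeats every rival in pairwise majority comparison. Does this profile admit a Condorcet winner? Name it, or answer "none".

Calder

Pairwise majorities:
Granton vs Penrith: Granton wins 12–3.
Granton–Calder: Calder 11–4.
Granton vs Arden: Granton wins 10–5.
Granton–Ivery: Granton 13–2.
Penrith vs Calder: Calder, 10–5.
Penrith vs Arden: Penrith wins 8–7.
Penrith–Ivery: Penrith 13–2.
Calder vs Arden: Calder wins 8–7.
Calder vs Ivery: Calder, 13–2.
Arden vs Ivery: Arden, 14–1.
Calder wins every pairwise contest, so Calder is the Condorcet winner.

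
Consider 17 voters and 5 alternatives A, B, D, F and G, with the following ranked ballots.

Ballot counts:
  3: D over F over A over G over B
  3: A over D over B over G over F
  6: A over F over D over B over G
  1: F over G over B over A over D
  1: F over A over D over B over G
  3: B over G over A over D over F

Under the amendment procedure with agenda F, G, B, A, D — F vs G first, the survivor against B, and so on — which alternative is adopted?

Round 1: F vs G — 11–6, F advances.
Round 2: F vs B — 11–6, F advances.
Round 3: F vs A — 5–12, A advances.
Round 4: A vs D — 14–3, A advances.
A survives the agenda.

A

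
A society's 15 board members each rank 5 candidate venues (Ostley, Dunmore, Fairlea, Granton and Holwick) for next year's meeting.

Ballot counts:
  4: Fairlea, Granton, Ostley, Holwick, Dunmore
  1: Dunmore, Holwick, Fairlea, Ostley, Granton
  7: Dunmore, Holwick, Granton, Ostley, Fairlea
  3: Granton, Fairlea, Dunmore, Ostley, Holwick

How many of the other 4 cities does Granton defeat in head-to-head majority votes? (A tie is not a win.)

Granton against each rival (15 organisers):
Granton vs Ostley: Granton, 14–1.
Granton vs Dunmore: 7 to 8, Dunmore.
Granton vs Fairlea: Granton, 10–5.
Granton–Holwick: Holwick 8–7.
Granton beats Ostley, Fairlea; loses to Dunmore, Holwick — 2 pairwise wins.

2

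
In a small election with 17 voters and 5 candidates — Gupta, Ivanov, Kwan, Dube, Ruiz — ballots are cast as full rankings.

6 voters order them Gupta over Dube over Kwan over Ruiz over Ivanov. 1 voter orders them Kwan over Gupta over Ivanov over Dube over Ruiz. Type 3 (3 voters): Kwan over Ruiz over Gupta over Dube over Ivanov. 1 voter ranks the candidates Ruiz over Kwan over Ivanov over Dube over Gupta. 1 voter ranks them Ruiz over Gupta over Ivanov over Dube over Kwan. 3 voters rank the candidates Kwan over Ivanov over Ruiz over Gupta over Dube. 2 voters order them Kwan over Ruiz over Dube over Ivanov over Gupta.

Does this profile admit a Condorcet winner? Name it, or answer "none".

Kwan

Head-to-head results (17 voters):
Gupta vs Ivanov: Gupta is ranked higher on 6+1+3+1 = 11 ballots, Ivanov on 6. Gupta wins 11–6.
Gupta vs Kwan: Gupta is ranked higher on 6+1 = 7 ballots, Kwan on 10. Kwan wins 10–7.
Gupta vs Dube: 14 to 3, Gupta.
Gupta vs Ruiz: 7 to 10, Ruiz.
Ivanov vs Kwan: 1 to 16, Kwan.
Ivanov vs Dube: 1+1+1+3 = 6 for Ivanov, 11 for Dube — Dube by 11–6.
Ivanov vs Ruiz: 4 to 13, Ruiz.
Kwan vs Dube: 1+3+1+3+2 = 10 for Kwan, 7 for Dube — Kwan by 10–7.
Kwan–Ruiz: Kwan 15–2.
Dube vs Ruiz: 6+1 = 7 for Dube, 10 for Ruiz — Ruiz by 10–7.
Kwan defeats every rival head-to-head and is the Condorcet winner.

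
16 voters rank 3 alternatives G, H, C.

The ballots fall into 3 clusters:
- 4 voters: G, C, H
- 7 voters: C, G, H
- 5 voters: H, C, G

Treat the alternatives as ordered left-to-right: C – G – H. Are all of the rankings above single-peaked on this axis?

no

Axis positions: C=1, G=2, H=3.
Cluster 1 (peak G at position 2): ranking walks positions 2-1-3, expanding outward from the peak — single-peaked.
Cluster 2 (peak C at position 1): ranking walks positions 1-2-3, expanding outward from the peak — single-peaked.
Cluster 3: ranking walks positions 3-1-2; C is ranked above G even though G lies between C and the peak H on the axis — preferences dip and rise again. Not single-peaked.
Cluster 3 violates single-peakedness, so the profile is not single-peaked on this axis.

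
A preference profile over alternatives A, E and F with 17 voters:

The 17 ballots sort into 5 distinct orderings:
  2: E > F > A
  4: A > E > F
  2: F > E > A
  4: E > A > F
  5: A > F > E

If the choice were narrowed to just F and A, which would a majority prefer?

Ballots ranking F above A: 2 + 2 = 4.
Ballots ranking A above F: 17 − 4 = 13.
A wins the head-to-head 13–4.

A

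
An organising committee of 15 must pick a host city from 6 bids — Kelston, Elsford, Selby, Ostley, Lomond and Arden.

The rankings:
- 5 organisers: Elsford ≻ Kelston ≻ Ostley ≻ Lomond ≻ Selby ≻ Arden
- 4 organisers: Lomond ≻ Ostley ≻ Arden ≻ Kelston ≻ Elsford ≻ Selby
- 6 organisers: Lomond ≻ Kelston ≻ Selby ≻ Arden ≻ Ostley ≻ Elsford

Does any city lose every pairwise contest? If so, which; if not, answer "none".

Pairwise majorities:
Kelston vs Elsford: Kelston is ranked higher on 4+6 = 10 ballots, Elsford on 5. Kelston wins 10–5.
Kelston–Selby: Kelston 15–0.
Kelston vs Ostley: Kelston preferred on 5+6 = 11 ballots; Kelston wins 11–4.
Kelston vs Lomond: Kelston preferred on 5 ballots; Lomond wins 10–5.
Kelston vs Arden: Kelston is ranked higher on 5+6 = 11 ballots, Arden on 4. Kelston wins 11–4.
Elsford vs Selby: 9 to 6, Elsford.
Elsford–Ostley: Ostley 10–5.
Elsford vs Lomond: 5 to 10, Lomond.
Elsford vs Arden: Elsford is ranked higher on 5 ballots, Arden on 10. Arden wins 10–5.
Selby vs Ostley: Selby preferred on 6 ballots; Ostley wins 9–6.
Selby vs Lomond: 0 to 15, Lomond.
Selby vs Arden: Selby is ranked higher on 5+6 = 11 ballots, Arden on 4. Selby wins 11–4.
Ostley vs Lomond: 5 to 10, Lomond.
Ostley–Arden: Ostley 9–6.
Lomond–Arden: Lomond 15–0.
Each city has at least one pairwise win (Kelston beats Elsford; Elsford beats Selby; Selby beats Arden; Ostley beats Elsford; Lomond beats Kelston; Arden beats Elsford) — no Condorcet loser.

none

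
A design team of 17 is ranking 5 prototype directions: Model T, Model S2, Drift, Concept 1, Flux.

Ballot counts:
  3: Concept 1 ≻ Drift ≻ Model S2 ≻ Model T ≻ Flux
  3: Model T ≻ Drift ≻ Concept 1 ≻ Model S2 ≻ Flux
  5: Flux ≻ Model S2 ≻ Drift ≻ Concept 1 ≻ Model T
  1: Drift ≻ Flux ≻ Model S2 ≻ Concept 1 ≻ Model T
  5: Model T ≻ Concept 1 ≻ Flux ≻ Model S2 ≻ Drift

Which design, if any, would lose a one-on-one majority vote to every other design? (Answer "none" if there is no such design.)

Pairwise majorities:
Model T vs Model S2: Model T is ranked higher on 3+5 = 8 ballots, Model S2 on 9. Model S2 wins 9–8.
Model T vs Drift: Drift, 9–8.
Model T vs Concept 1: Concept 1, 9–8.
Model T vs Flux: Model T wins 11–6.
Model S2 vs Drift: 5+5 = 10 for Model S2, 7 for Drift — Model S2 by 10–7.
Model S2–Concept 1: Concept 1 11–6.
Model S2 vs Flux: Flux wins 11–6.
Drift vs Concept 1: 3+5+1 = 9 for Drift, 8 for Concept 1 — Drift by 9–8.
Drift vs Flux: 7 to 10, Flux.
Concept 1 vs Flux: Concept 1 wins 11–6.
Each design has at least one pairwise win (Model T beats Flux; Model S2 beats Model T; Drift beats Model T; Concept 1 beats Model T; Flux beats Model S2) — no Condorcet loser.

none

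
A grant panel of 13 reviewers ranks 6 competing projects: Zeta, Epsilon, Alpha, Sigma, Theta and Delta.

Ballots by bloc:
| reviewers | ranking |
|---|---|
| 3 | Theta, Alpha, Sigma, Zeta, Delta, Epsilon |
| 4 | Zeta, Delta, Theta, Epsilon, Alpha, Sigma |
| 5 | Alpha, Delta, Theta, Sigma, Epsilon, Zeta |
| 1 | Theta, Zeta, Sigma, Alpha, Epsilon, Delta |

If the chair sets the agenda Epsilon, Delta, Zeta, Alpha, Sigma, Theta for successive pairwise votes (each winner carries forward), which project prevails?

Round 1: Epsilon vs Delta — 1–12, Delta advances.
Round 2: Delta vs Zeta — 5–8, Zeta advances.
Round 3: Zeta vs Alpha — 5–8, Alpha advances.
Round 4: Alpha vs Sigma — 12–1, Alpha advances.
Round 5: Alpha vs Theta — 5–8, Theta advances.
The agenda winner is Theta.

Theta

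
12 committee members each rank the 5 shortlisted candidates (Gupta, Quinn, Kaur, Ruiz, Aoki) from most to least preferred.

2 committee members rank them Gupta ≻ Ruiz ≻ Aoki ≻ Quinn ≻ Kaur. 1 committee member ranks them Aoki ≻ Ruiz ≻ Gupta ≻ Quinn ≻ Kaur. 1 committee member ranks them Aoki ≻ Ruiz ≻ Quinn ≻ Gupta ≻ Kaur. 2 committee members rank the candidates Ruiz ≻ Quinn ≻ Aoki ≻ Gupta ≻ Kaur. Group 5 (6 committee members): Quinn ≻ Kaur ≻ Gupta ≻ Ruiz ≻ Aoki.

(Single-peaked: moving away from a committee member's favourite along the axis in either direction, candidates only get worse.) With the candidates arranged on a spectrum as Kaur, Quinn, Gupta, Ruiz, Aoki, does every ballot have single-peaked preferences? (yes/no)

no

Axis positions: Kaur=1, Quinn=2, Gupta=3, Ruiz=4, Aoki=5.
Group 1 (peak Gupta at position 3): ranking walks positions 3-4-5-2-1, expanding outward from the peak — single-peaked.
Group 2 (peak Aoki at position 5): ranking walks positions 5-4-3-2-1, expanding outward from the peak — single-peaked.
Group 3: ranking walks positions 5-4-2-3-1; Quinn is ranked above Gupta even though Gupta lies between Quinn and the peak Aoki on the axis — preferences dip and rise again. Not single-peaked.
Group 4: ranking walks positions 4-2-5-3-1; Quinn is ranked above Gupta even though Gupta lies between Quinn and the peak Ruiz on the axis — preferences dip and rise again. Not single-peaked.
Group 5 (peak Quinn at position 2): ranking walks positions 2-1-3-4-5, expanding outward from the peak — single-peaked.
Group 3 violates single-peakedness, so the profile is not single-peaked on this axis.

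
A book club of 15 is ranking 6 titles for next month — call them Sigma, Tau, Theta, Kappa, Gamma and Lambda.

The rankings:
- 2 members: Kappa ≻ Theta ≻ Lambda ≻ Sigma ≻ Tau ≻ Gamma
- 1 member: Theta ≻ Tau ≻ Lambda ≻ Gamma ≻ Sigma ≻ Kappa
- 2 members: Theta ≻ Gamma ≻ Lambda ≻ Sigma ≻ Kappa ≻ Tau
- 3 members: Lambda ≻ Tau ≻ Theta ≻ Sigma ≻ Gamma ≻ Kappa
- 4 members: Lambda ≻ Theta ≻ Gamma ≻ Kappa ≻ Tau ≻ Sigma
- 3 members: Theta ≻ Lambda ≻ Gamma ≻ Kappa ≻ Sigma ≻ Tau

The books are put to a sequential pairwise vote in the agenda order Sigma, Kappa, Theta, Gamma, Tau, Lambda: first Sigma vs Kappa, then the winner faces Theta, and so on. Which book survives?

Round 1: Sigma vs Kappa — 6–9, Kappa advances.
Round 2: Kappa vs Theta — 2–13, Theta advances.
Round 3: Theta vs Gamma — 15–0, Theta advances.
Round 4: Theta vs Tau — 12–3, Theta advances.
Round 5: Theta vs Lambda — 8–7, Theta advances.
Theta survives the agenda.

Theta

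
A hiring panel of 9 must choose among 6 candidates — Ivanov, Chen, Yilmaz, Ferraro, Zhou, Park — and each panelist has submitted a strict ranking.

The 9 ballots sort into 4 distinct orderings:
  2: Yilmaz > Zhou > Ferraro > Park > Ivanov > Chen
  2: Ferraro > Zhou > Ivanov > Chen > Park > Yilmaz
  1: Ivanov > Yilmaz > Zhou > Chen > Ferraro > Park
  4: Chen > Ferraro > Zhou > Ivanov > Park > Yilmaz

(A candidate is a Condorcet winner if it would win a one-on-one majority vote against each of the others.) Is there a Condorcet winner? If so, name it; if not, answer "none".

Pairwise majorities:
Ivanov vs Chen: Ivanov, 5–4.
Ivanov vs Yilmaz: Ivanov, 7–2.
Ivanov vs Ferraro: 1 for Ivanov, 8 for Ferraro — Ferraro by 8–1.
Ivanov vs Zhou: Zhou wins 8–1.
Ivanov vs Park: Ivanov is ranked higher on 2+1+4 = 7 ballots, Park on 2. Ivanov wins 7–2.
Chen–Yilmaz: Chen 6–3.
Chen–Ferraro: Chen 5–4.
Chen vs Zhou: Chen is ranked higher on 4 ballots, Zhou on 5. Zhou wins 5–4.
Chen vs Park: Chen wins 7–2.
Yilmaz–Ferraro: Ferraro 6–3.
Yilmaz vs Zhou: Yilmaz preferred on 2+1 = 3 ballots; Zhou wins 6–3.
Yilmaz–Park: Park 6–3.
Ferraro vs Zhou: Ferraro wins 6–3.
Ferraro vs Park: Ferraro preferred on 2+2+1+4 = 9 ballots; Ferraro wins 9–0.
Zhou–Park: Zhou 9–0.
Each candidate drops at least one matchup (Ivanov loses to Ferraro; Chen loses to Ivanov; Yilmaz loses to Ivanov; Ferraro loses to Chen; Zhou loses to Ferraro; Park loses to Ivanov); the cycle Ivanov beats Chen beats Ferraro beats Ivanov rules out a Condorcet winner.

none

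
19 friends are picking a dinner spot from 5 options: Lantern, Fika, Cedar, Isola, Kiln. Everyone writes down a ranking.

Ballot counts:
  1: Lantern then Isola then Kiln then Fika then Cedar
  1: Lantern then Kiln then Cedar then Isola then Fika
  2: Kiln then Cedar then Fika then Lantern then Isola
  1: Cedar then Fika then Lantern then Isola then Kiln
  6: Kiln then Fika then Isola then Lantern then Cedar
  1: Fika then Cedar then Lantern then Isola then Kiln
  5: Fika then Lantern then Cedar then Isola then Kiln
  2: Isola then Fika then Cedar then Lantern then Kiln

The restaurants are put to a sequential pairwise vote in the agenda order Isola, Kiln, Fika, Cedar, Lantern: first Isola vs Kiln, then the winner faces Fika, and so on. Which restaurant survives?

Fika

Round 1: Isola vs Kiln — 10–9, Isola advances.
Round 2: Isola vs Fika — 4–15, Fika advances.
Round 3: Fika vs Cedar — 15–4, Fika advances.
Round 4: Fika vs Lantern — 17–2, Fika advances.
Fika survives the agenda.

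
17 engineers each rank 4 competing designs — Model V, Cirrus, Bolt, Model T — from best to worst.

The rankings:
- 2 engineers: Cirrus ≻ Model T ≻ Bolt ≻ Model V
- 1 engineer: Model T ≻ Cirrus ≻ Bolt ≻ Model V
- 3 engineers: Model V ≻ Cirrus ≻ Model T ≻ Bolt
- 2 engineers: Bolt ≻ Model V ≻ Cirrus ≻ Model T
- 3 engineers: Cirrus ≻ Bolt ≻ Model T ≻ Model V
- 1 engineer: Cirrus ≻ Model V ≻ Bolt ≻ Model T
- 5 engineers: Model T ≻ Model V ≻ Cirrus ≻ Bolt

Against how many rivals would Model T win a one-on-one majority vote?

Model T against each rival (17 engineers):
Model T vs Model V: Model T preferred on 2+1+3+5 = 11 ballots; Model T wins 11–6.
Model T–Cirrus: Cirrus 11–6.
Model T vs Bolt: 11 to 6, Model T.
Model T beats Model V, Bolt; loses to Cirrus — 2 pairwise wins.

2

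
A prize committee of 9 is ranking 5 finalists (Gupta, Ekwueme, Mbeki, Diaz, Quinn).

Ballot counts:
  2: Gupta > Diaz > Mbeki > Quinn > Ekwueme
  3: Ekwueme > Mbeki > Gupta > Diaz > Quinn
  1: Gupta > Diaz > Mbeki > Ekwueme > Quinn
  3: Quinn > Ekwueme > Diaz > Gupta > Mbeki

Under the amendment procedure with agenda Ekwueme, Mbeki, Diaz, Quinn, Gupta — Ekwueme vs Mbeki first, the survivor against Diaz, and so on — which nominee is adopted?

Gupta

Round 1: Ekwueme vs Mbeki — 6–3, Ekwueme advances.
Round 2: Ekwueme vs Diaz — 6–3, Ekwueme advances.
Round 3: Ekwueme vs Quinn — 4–5, Quinn advances.
Round 4: Quinn vs Gupta — 3–6, Gupta advances.
Gupta survives the agenda.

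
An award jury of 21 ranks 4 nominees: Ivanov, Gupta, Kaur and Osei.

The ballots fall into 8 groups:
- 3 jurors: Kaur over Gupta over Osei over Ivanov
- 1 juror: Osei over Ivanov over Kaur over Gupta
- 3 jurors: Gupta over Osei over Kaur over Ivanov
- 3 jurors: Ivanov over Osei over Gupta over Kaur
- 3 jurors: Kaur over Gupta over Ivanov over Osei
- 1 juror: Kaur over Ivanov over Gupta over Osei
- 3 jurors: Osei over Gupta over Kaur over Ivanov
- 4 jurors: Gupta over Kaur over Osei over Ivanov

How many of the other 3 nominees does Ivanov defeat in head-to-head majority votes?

0

Ivanov against each rival (21 jurors):
Ivanov–Gupta: Gupta 16–5.
Ivanov vs Kaur: Ivanov preferred on 1+3 = 4 ballots; Kaur wins 17–4.
Ivanov vs Osei: 7 to 14, Osei.
Ivanov beats no one; loses to Gupta, Kaur, Osei — 0 pairwise wins.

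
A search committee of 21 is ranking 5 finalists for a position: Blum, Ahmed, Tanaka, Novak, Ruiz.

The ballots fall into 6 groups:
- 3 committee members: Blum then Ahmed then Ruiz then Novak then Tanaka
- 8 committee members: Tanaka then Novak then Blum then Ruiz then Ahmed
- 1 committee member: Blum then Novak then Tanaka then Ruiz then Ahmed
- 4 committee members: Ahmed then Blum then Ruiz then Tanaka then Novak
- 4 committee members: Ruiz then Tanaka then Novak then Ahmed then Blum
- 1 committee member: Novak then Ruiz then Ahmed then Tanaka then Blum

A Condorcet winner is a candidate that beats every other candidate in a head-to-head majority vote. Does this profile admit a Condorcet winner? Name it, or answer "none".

Head-to-head results (21 committee members):
Blum vs Ahmed: Blum wins 12–9.
Blum vs Tanaka: Tanaka, 13–8.
Blum vs Novak: Novak, 13–8.
Blum vs Ruiz: Blum, 16–5.
Ahmed–Tanaka: Tanaka 13–8.
Ahmed–Novak: Novak 14–7.
Ahmed vs Ruiz: Ruiz, 14–7.
Tanaka vs Novak: Tanaka, 16–5.
Tanaka vs Ruiz: Ruiz wins 12–9.
Novak–Ruiz: Ruiz 11–10.
Each candidate drops at least one matchup (Blum loses to Tanaka; Ahmed loses to Blum; Tanaka loses to Ruiz; Novak loses to Tanaka; Ruiz loses to Blum); the cycle Blum → Ruiz → Tanaka → Blum rules out a Condorcet winner.

none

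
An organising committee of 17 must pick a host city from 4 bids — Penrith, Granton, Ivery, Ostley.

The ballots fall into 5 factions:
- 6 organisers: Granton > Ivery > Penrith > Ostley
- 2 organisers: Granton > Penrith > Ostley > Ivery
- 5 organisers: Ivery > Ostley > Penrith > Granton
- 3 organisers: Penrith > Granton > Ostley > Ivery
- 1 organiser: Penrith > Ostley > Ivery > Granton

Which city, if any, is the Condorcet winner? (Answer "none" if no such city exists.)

Check each pair by majority over 17 ballots:
Penrith vs Granton: Penrith preferred on 5+3+1 = 9 ballots; Penrith wins 9–8.
Penrith vs Ivery: Penrith preferred on 2+3+1 = 6 ballots; Ivery wins 11–6.
Penrith vs Ostley: Penrith is ranked higher on 6+2+3+1 = 12 ballots, Ostley on 5. Penrith wins 12–5.
Granton vs Ivery: 6+2+3 = 11 for Granton, 6 for Ivery — Granton by 11–6.
Granton vs Ostley: Granton preferred on 6+2+3 = 11 ballots; Granton wins 11–6.
Ivery vs Ostley: 11 to 6, Ivery.
No city is unbeaten: Penrith loses to Ivery; Granton loses to Penrith; Ivery loses to Granton; Ostley loses to Penrith. In particular Penrith beats Granton beats Ivery beats Penrith is a majority cycle — no Condorcet winner exists.

none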